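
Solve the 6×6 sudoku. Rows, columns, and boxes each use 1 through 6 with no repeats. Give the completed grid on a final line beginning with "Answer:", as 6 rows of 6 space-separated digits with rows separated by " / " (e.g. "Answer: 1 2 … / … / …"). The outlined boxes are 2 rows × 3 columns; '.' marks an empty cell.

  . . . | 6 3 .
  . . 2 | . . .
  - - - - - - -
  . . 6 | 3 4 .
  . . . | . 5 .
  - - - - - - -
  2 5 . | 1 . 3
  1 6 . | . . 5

Step 1. [r1c3∈{1,4,5}] col 3 places 5 nowhere but r1c3 ⇒ r1c3=5.
Step 2. [r4c3∈{1,3,4}] r4c3 is the only open cell in col 3 admitting 1, so r4c3=1.
Step 3. [r1c1∈{4}] only 4 remains possible at r1c1 ⇒ r1c1=4.
Step 4. [r4c4∈{2}] r4c4 has the single candidate 2. So r4c4=2.
Step 5. [r2c5∈{1}] nothing but 1 survives at r2c5. So r2c5=1.
Step 6. [r4c1∈{3}] r4c1 is down to just 3. So r4c1=3.
Step 7. [r6c4∈{4}] r6c4's peers cover all but 4 ⇒ r6c4=4.
Step 8. [r4c6∈{6}] only 6 remains possible at r4c6 ⇒ r4c6=6.
Step 9. [r6c5∈{2}] only 2 remains possible at r6c5, so r6c5=2.
Step 10. [r5c5∈{6}] only 6 remains possible at r5c5, so r5c5=6.
Step 11. [r2c4∈{5}] r2c4's peers cover all but 5. So r2c4=5.
Step 12. [r4c2∈{4}] r4c2's peers cover all but 4 ⇒ r4c2=4.
Step 13. [r2c1∈{6}] nothing but 6 survives at r2c1. So r2c1=6.
Step 14. [r3c2∈{2}] nothing but 2 survives at r3c2 ⇒ r3c2=2.
Step 15. [r2c2∈{3}] r2c2 is down to just 3, so r2c2=3.
Step 16. [r1c2∈{1}] r1c2 is down to just 1. So r1c2=1.
Step 17. [r2c6∈{4}] r2c6 is down to just 4 ⇒ r2c6=4.
Step 18. [r3c1∈{5}] only 5 remains possible at r3c1 ⇒ r3c1=5.
Step 19. [r1c6∈{2}] r1c6 is down to just 2, so r1c6=2.
Step 20. [r5c3∈{4}] r5c3's peers cover all but 4, so r5c3=4.
Step 21. [r3c6∈{1}] r3c6's peers cover all but 1, so r3c6=1.
Step 22. [r6c3∈{3}] only 3 remains possible at r6c3 ⇒ r6c3=3.

Answer: 4 1 5 6 3 2 / 6 3 2 5 1 4 / 5 2 6 3 4 1 / 3 4 1 2 5 6 / 2 5 4 1 6 3 / 1 6 3 4 2 5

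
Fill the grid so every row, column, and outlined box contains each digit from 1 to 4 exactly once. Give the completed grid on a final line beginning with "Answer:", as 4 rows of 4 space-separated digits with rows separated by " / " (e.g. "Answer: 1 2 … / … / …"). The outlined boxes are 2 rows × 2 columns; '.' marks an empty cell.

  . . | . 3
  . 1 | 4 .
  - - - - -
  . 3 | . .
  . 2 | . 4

Step 1. [r3c4∈{1,2}] col 4 places 1 nowhere but r3c4. So r3c4=1.
Step 2. [r2c4∈{2}] nothing but 2 survives at r2c4 ⇒ r2c4=2.
Step 3. [r1c2∈{4}] r1c2's peers cover all but 4, so r1c2=4.
Step 4. [r1c3∈{1}] r1c3's peers cover all but 1. So r1c3=1.
Step 5. [r4c3∈{3}] only 3 remains possible at r4c3 ⇒ r4c3=3.
Step 6. [r4c1∈{1}] r4c1 has the single candidate 1, so r4c1=1.
Step 7. [r3c1∈{4}] r3c1 has the single candidate 4 ⇒ r3c1=4.
Step 8. [r1c1∈{2}] r1c1 is down to just 2. So r1c1=2.
Step 9. [r3c3∈{2}] r3c3's peers cover all but 2, so r3c3=2.
Step 10. [r2c1∈{3}] r2c1 is down to just 3. So r2c1=3.

Answer: 2 4 1 3 / 3 1 4 2 / 4 3 2 1 / 1 2 3 4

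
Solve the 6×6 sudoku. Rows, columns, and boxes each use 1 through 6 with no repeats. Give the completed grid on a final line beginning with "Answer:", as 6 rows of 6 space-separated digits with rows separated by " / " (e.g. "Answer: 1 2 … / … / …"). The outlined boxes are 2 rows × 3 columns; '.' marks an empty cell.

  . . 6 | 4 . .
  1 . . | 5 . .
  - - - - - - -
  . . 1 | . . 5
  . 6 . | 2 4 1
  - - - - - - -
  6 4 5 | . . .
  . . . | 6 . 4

Step 1. [r4c3∈{3}] r4c3 has the single candidate 3 ⇒ r4c3=3.
Step 2. [r6c3∈{2}] only 2 remains possible at r6c3. So r6c3=2.
Step 3. [r1c5∈{1,2,3}] r1c5 is the only open cell in row 1 admitting 1 ⇒ r1c5=1.
Step 4. [r1c2∈{2,3,5}] col 2 places 5 nowhere but r1c2. So r1c2=5.
Step 5. [r2c6∈{2,3,6}] in col 6, 6 fits only at r2c6 ⇒ r2c6=6.
Step 6. [r6c1∈{3}] only 3 remains possible at r6c1 ⇒ r6c1=3.
Step 7. [r1c1∈{2}] r1c1's peers cover all but 2 ⇒ r1c1=2.
Step 8. [r3c4∈{3}] only 3 remains possible at r3c4 ⇒ r3c4=3.
Step 9. [r2c5∈{2,3}] r2c5 is the only open cell in row 2 admitting 2 ⇒ r2c5=2.
Step 10. [r5c6∈{2,3}] in row 5, 2 fits only at r5c6 ⇒ r5c6=2.
Step 11. [r6c5∈{5}] only 5 remains possible at r6c5. So r6c5=5.
Step 12. [r6c2∈{1}] r6c2's peers cover all but 1 ⇒ r6c2=1.
Step 13. [r3c1∈{4}] nothing but 4 survives at r3c1. So r3c1=4.
Step 14. [r5c4∈{1}] r5c4 has the single candidate 1. So r5c4=1.
Step 15. [r2c3∈{4}] r2c3 is down to just 4. So r2c3=4.
Step 16. [r5c5∈{3}] r5c5 is down to just 3. So r5c5=3.
Step 17. [r3c2∈{2}] nothing but 2 survives at r3c2, so r3c2=2.
Step 18. [r3c5∈{6}] r3c5 has the single candidate 6. So r3c5=6.
Step 19. [r4c1∈{5}] r4c1 has the single candidate 5 ⇒ r4c1=5.
Step 20. [r2c2∈{3}] r2c2's peers cover all but 3. So r2c2=3.
Step 21. [r1c6∈{3}] only 3 remains possible at r1c6, so r1c6=3.

Answer: 2 5 6 4 1 3 / 1 3 4 5 2 6 / 4 2 1 3 6 5 / 5 6 3 2 4 1 / 6 4 5 1 3 2 / 3 1 2 6 5 4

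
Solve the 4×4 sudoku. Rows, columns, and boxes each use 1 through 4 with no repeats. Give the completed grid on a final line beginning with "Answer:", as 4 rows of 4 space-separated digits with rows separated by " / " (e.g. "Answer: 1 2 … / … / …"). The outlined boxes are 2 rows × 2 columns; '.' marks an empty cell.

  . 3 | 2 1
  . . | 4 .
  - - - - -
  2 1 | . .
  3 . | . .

Step 1. [r3c4∈{3,4}] in row 3, 4 fits only at r3c4, so r3c4=4.
Step 2. [r4c4∈{2}] r4c4's peers cover all but 2 ⇒ r4c4=2.
Step 3. [r1c1∈{4}] r1c1's peers cover all but 4 ⇒ r1c1=4.
Step 4. [r4c2∈{4}] r4c2's peers cover all but 4. So r4c2=4.
Step 5. [r2c4∈{3}] only 3 remains possible at r2c4. So r2c4=3.
Step 6. [r3c3∈{3}] nothing but 3 survives at r3c3. So r3c3=3.
Step 7. [r4c3∈{1}] nothing but 1 survives at r4c3 ⇒ r4c3=1.
Step 8. [r2c2∈{2}] nothing but 2 survives at r2c2. So r2c2=2.
Step 9. [r2c1∈{1}] nothing but 1 survives at r2c1. So r2c1=1.

Answer: 4 3 2 1 / 1 2 4 3 / 2 1 3 4 / 3 4 1 2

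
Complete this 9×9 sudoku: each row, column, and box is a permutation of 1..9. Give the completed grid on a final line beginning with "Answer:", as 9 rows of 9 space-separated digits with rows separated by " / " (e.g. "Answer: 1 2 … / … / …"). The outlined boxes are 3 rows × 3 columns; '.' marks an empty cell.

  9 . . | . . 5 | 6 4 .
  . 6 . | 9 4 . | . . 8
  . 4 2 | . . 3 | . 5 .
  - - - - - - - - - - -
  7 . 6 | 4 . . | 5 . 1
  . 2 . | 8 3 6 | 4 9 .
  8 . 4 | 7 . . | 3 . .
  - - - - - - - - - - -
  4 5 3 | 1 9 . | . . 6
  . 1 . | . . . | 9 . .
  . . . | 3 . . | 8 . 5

Step 1. [r4c5∈{2}] nothing but 2 survives at r4c5. So r4c5=2.
Step 2. [r3c1∈{1}] only 1 remains possible at r3c1, so r3c1=1.
Step 3. [r3c7∈{7}] r3c7 has the single candidate 7 ⇒ r3c7=7.
Step 4. [r7c7∈{2}] nothing but 2 survives at r7c7, so r7c7=2.
Step 5. [r8c3∈{7,8}] across box 7, 8 lands solely at r8c3, so r8c3=8.
Step 6. [r7c8∈{7}] nothing but 7 survives at r7c8, so r7c8=7.
Step 7. [r1c3∈{7}] r1c3's peers cover all but 7 ⇒ r1c3=7.
Step 8. [r2c6∈{1,2,7}] r2c6 is the only open cell in row 2 admitting 7 ⇒ r2c6=7.
Step 9. [r2c8∈{1,2,3}] across row 2, 2 lands solely at r2c8, so r2c8=2.
Step 10. [r8c5∈{5,6,7}] row 8 places 7 nowhere but r8c5. So r8c5=7.
Step 11. [r9c5∈{6}] r9c5 is down to just 6, so r9c5=6.
Step 12. [r6c2∈{9}] r6c2's peers cover all but 9, so r6c2=9.
Step 13. [r9c6∈{2,4}] in row 9, 4 fits only at r9c6. So r9c6=4.
Step 14. [r1c9∈{3}] r1c9's peers cover all but 3. So r1c9=3.
Step 15. [r1c5∈{1,8}] across row 1, 1 lands solely at r1c5 ⇒ r1c5=1.
Step 16. [r8c6∈{2}] r8c6 is down to just 2, so r8c6=2.
Step 17. [r5c1∈{5}] nothing but 5 survives at r5c1. So r5c1=5.
Step 18. [r9c1∈{2}] only 2 remains possible at r9c1. So r9c1=2.
Step 19. [r3c9∈{9}] only 9 remains possible at r3c9 ⇒ r3c9=9.
Step 20. [r6c9∈{2}] r6c9's peers cover all but 2 ⇒ r6c9=2.
Step 21. [r2c1∈{3}] nothing but 3 survives at r2c1. So r2c1=3.
Step 22. [r5c3∈{1}] r5c3 has the single candidate 1, so r5c3=1.
Step 23. [r7c6∈{8}] only 8 remains possible at r7c6, so r7c6=8.
Step 24. [r4c6∈{9}] only 9 remains possible at r4c6, so r4c6=9.
Step 25. [r4c2∈{3}] r4c2's peers cover all but 3, so r4c2=3.
Step 26. [r9c2∈{7}] nothing but 7 survives at r9c2, so r9c2=7.
Step 27. [r5c9∈{7}] only 7 remains possible at r5c9, so r5c9=7.
Step 28. [r3c5∈{8}] r3c5 is down to just 8, so r3c5=8.
Step 29. [r8c9∈{4}] nothing but 4 survives at r8c9. So r8c9=4.
Step 30. [r9c8∈{1}] r9c8 has the single candidate 1, so r9c8=1.
Step 31. [r8c8∈{3}] r8c8 has the single candidate 3 ⇒ r8c8=3.
Step 32. [r2c7∈{1}] nothing but 1 survives at r2c7, so r2c7=1.
Step 33. [r9c3∈{9}] only 9 remains possible at r9c3 ⇒ r9c3=9.
Step 34. [r2c3∈{5}] only 5 remains possible at r2c3. So r2c3=5.
Step 35. [r1c4∈{2}] nothing but 2 survives at r1c4. So r1c4=2.
Step 36. [r3c4∈{6}] r3c4 has the single candidate 6 ⇒ r3c4=6.
Step 37. [r6c8∈{6}] nothing but 6 survives at r6c8, so r6c8=6.
Step 38. [r6c5∈{5}] only 5 remains possible at r6c5, so r6c5=5.
Step 39. [r1c2∈{8}] only 8 remains possible at r1c2. So r1c2=8.
Step 40. [r6c6∈{1}] only 1 remains possible at r6c6. So r6c6=1.
Step 41. [r4c8∈{8}] r4c8 is down to just 8 ⇒ r4c8=8.
Step 42. [r8c4∈{5}] r8c4 is down to just 5 ⇒ r8c4=5.
Step 43. [r8c1∈{6}] r8c1's peers cover all but 6, so r8c1=6.

Answer: 9 8 7 2 1 5 6 4 3 / 3 6 5 9 4 7 1 2 8 / 1 4 2 6 8 3 7 5 9 / 7 3 6 4 2 9 5 8 1 / 5 2 1 8 3 6 4 9 7 / 8 9 4 7 5 1 3 6 2 / 4 5 3 1 9 8 2 7 6 / 6 1 8 5 7 2 9 3 4 / 2 7 9 3 6 4 8 1 5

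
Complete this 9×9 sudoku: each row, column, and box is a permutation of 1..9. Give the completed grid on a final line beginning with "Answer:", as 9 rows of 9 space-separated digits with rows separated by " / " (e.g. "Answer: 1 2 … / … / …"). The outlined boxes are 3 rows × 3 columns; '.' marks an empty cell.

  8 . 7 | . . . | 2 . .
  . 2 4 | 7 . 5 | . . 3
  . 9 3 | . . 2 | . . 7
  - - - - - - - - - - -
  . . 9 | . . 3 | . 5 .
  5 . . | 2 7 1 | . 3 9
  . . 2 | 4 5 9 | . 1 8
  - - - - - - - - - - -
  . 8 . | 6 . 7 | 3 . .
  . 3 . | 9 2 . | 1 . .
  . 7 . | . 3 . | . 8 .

Step 1. [r4c5∈{6,8}] in box 5, 6 fits only at r4c5. So r4c5=6.
Step 2. [r1c9∈{1,4,5,6}] across col 9, 1 lands solely at r1c9 ⇒ r1c9=1.
Step 3. [r9c6∈{4}] r9c6 has the single candidate 4 ⇒ r9c6=4.
Step 4. [r7c5∈{1}] nothing but 1 survives at r7c5. So r7c5=1.
Step 5. [r7c8∈{2,4,9}] 2 has one home in col 8: r7c8, so r7c8=2.
Step 6. [r6c2∈{6}] r6c2's peers cover all but 6 ⇒ r6c2=6.
Step 7. [r9c7∈{5,6,9}] in box 9, 9 fits only at r9c7 ⇒ r9c7=9.
Step 8. [r2c1∈{1,6}] across row 2, 1 lands solely at r2c1, so r2c1=1.
Step 9. [r3c1∈{6}] r3c1 has the single candidate 6 ⇒ r3c1=6.
Step 10. [r3c8∈{4}] r3c8 has the single candidate 4. So r3c8=4.
Step 11. [r7c3∈{5}] r7c3 has the single candidate 5. So r7c3=5.
Step 12. [r5c2∈{4}] r5c2's peers cover all but 4, so r5c2=4.
Step 13. [r7c9∈{4}] nothing but 4 survives at r7c9, so r7c9=4.
Step 14. [r8c3∈{6}] r8c3's peers cover all but 6. So r8c3=6.
Step 15. [r3c5∈{8}] nothing but 8 survives at r3c5, so r3c5=8.
Step 16. [r6c7∈{7}] r6c7 has the single candidate 7 ⇒ r6c7=7.
Step 17. [r2c5∈{9}] r2c5 is down to just 9 ⇒ r2c5=9.
Step 18. [r2c8∈{6}] nothing but 6 survives at r2c8, so r2c8=6.
Step 19. [r9c4∈{5}] r9c4 has the single candidate 5 ⇒ r9c4=5.
Step 20. [r6c1∈{3}] nothing but 3 survives at r6c1. So r6c1=3.
Step 21. [r4c9∈{2}] r4c9 has the single candidate 2 ⇒ r4c9=2.
Step 22. [r9c1∈{2}] r9c1 has the single candidate 2. So r9c1=2.
Step 23. [r4c1∈{7}] r4c1 is down to just 7 ⇒ r4c1=7.
Step 24. [r8c6∈{8}] r8c6 is down to just 8. So r8c6=8.
Step 25. [r3c4∈{1}] r3c4's peers cover all but 1 ⇒ r3c4=1.
Step 26. [r1c4∈{3}] only 3 remains possible at r1c4 ⇒ r1c4=3.
Step 27. [r1c8∈{9}] nothing but 9 survives at r1c8 ⇒ r1c8=9.
Step 28. [r8c8∈{7}] r8c8 is down to just 7 ⇒ r8c8=7.
Step 29. [r1c6∈{6}] only 6 remains possible at r1c6. So r1c6=6.
Step 30. [r9c9∈{6}] nothing but 6 survives at r9c9. So r9c9=6.
Step 31. [r8c1∈{4}] only 4 remains possible at r8c1 ⇒ r8c1=4.
Step 32. [r3c7∈{5}] r3c7's peers cover all but 5, so r3c7=5.
Step 33. [r1c5∈{4}] nothing but 4 survives at r1c5, so r1c5=4.
Step 34. [r9c3∈{1}] r9c3 has the single candidate 1, so r9c3=1.
Step 35. [r1c2∈{5}] r1c2's peers cover all but 5. So r1c2=5.
Step 36. [r4c7∈{4}] only 4 remains possible at r4c7. So r4c7=4.
Step 37. [r4c4∈{8}] only 8 remains possible at r4c4. So r4c4=8.
Step 38. [r5c3∈{8}] r5c3 is down to just 8 ⇒ r5c3=8.
Step 39. [r8c9∈{5}] only 5 remains possible at r8c9, so r8c9=5.
Step 40. [r7c1∈{9}] nothing but 9 survives at r7c1 ⇒ r7c1=9.
Step 41. [r5c7∈{6}] r5c7's peers cover all but 6, so r5c7=6.
Step 42. [r4c2∈{1}] r4c2 is down to just 1, so r4c2=1.
Step 43. [r2c7∈{8}] r2c7's peers cover all but 8 ⇒ r2c7=8.

Answer: 8 5 7 3 4 6 2 9 1 / 1 2 4 7 9 5 8 6 3 / 6 9 3 1 8 2 5 4 7 / 7 1 9 8 6 3 4 5 2 / 5 4 8 2 7 1 6 3 9 / 3 6 2 4 5 9 7 1 8 / 9 8 5 6 1 7 3 2 4 / 4 3 6 9 2 8 1 7 5 / 2 7 1 5 3 4 9 8 6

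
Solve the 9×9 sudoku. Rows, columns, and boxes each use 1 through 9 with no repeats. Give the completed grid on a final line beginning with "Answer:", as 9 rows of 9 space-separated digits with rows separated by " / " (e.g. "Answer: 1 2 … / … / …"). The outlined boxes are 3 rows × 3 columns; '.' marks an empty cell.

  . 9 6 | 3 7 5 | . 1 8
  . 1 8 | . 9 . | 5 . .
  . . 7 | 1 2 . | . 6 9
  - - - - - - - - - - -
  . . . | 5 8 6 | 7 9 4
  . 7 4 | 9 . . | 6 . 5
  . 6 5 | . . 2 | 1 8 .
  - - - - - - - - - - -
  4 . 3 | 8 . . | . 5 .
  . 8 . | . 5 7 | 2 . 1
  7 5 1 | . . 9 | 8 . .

Step 1. [r9c5∈{3,4,6}] across box 8, 3 lands solely at r9c5. So r9c5=3.
Step 2. [r3c7∈{3,4}] 3 has one home in col 7: r3c7 ⇒ r3c7=3.
Step 3. [r2c1∈{2,3}] across row 2, 3 lands solely at r2c1 ⇒ r2c1=3.
Step 4. [r7c5∈{1,6}] r7c5 is the only open cell in col 5 admitting 6, so r7c5=6.
Step 5. [r8c4∈{4}] r8c4 is down to just 4, so r8c4=4.
Step 6. [r4c3∈{2}] r4c3 is down to just 2 ⇒ r4c3=2.
Step 7. [r2c8∈{2,4,7}] 7 has one home in col 8: r2c8 ⇒ r2c8=7.
Step 8. [r5c5∈{1}] r5c5's peers cover all but 1, so r5c5=1.
Step 9. [r3c6∈{4,8}] row 3 places 8 nowhere but r3c6, so r3c6=8.
Step 10. [r8c8∈{3}] r8c8 has the single candidate 3, so r8c8=3.
Step 11. [r8c1∈{6,9}] across row 8, 6 lands solely at r8c1, so r8c1=6.
Step 12. [r1c1∈{2}] r1c1's peers cover all but 2. So r1c1=2.
Step 13. [r6c1∈{9}] nothing but 9 survives at r6c1. So r6c1=9.
Step 14. [r2c4∈{6}] r2c4 is down to just 6. So r2c4=6.
Step 15. [r8c3∈{9}] r8c3 is down to just 9 ⇒ r8c3=9.
Step 16. [r6c5∈{4}] r6c5 is down to just 4, so r6c5=4.
Step 17. [r5c1∈{8}] r5c1 has the single candidate 8, so r5c1=8.
Step 18. [r6c4∈{7}] r6c4's peers cover all but 7. So r6c4=7.
Step 19. [r7c9∈{7}] r7c9 is down to just 7, so r7c9=7.
Step 20. [r5c8∈{2}] only 2 remains possible at r5c8. So r5c8=2.
Step 21. [r9c8∈{4}] r9c8 has the single candidate 4 ⇒ r9c8=4.
Step 22. [r3c1∈{5}] r3c1 has the single candidate 5 ⇒ r3c1=5.
Step 23. [r7c2∈{2}] r7c2 is down to just 2, so r7c2=2.
Step 24. [r7c6∈{1}] only 1 remains possible at r7c6. So r7c6=1.
Step 25. [r4c2∈{3}] nothing but 3 survives at r4c2. So r4c2=3.
Step 26. [r9c9∈{6}] r9c9's peers cover all but 6 ⇒ r9c9=6.
Step 27. [r4c1∈{1}] nothing but 1 survives at r4c1, so r4c1=1.
Step 28. [r7c7∈{9}] only 9 remains possible at r7c7 ⇒ r7c7=9.
Step 29. [r2c9∈{2}] only 2 remains possible at r2c9 ⇒ r2c9=2.
Step 30. [r5c6∈{3}] r5c6 is down to just 3, so r5c6=3.
Step 31. [r2c6∈{4}] nothing but 4 survives at r2c6, so r2c6=4.
Step 32. [r6c9∈{3}] r6c9 has the single candidate 3 ⇒ r6c9=3.
Step 33. [r1c7∈{4}] only 4 remains possible at r1c7. So r1c7=4.
Step 34. [r9c4∈{2}] only 2 remains possible at r9c4. So r9c4=2.
Step 35. [r3c2∈{4}] r3c2 is down to just 4, so r3c2=4.

Answer: 2 9 6 3 7 5 4 1 8 / 3 1 8 6 9 4 5 7 2 / 5 4 7 1 2 8 3 6 9 / 1 3 2 5 8 6 7 9 4 / 8 7 4 9 1 3 6 2 5 / 9 6 5 7 4 2 1 8 3 / 4 2 3 8 6 1 9 5 7 / 6 8 9 4 5 7 2 3 1 / 7 5 1 2 3 9 8 4 6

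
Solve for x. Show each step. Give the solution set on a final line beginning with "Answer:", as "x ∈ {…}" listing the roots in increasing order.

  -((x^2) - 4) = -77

Step 1. [-((x^2) - 4) = -77] leading − — multiply by −1 ⇒ neg: (x^2) - 4 = 77.
Step 2. [(x^2) - 4 = 77] peel the -4: add 4 from each side ⇒ sub: x^2 = 81.
Step 3. [x^2 = 81] LHS squared, RHS 81 ≥ 0: apply √ (±), so sqrt: x = 9 or -9.

Answer: x ∈ {-9, 9}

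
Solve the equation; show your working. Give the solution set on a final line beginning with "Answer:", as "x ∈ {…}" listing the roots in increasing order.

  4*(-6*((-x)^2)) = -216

Step 1. [4*(-6*((-x)^2)) = -216] divide by the outer 4, so div: -6*((-x)^2) = -54.
Step 2. [-6*((-x)^2) = -54] leading coefficient -6: divide by -6, so div: (-x)^2 = 9.
Step 3. [(-x)^2 = 9] LHS squared, RHS 9 ≥ 0: apply √ (±). So sqrt: -x = 3 or -3.
Step 4. [-x = 3 or -3] flip signs both sides ⇒ neg: x = -3 or 3.

Answer: x ∈ {-3, 3}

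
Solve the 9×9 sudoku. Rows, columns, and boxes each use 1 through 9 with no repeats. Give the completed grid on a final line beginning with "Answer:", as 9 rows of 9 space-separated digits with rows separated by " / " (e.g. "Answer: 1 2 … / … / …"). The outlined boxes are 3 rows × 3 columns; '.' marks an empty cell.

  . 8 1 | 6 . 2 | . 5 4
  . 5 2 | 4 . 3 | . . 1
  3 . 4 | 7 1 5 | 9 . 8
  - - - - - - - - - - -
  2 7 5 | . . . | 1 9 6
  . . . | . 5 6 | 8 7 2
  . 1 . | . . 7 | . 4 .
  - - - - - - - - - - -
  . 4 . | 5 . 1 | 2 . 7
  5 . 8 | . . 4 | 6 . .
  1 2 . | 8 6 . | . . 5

Step 1. [r9c8∈{3}] nothing but 3 survives at r9c8, so r9c8=3.
Step 2. [r1c5∈{9}] only 9 remains possible at r1c5. So r1c5=9.
Step 3. [r7c5∈{3}] r7c5 is down to just 3, so r7c5=3.
Step 4. [r2c1∈{6,7,9}] 9 has one home in row 2: r2c1 ⇒ r2c1=9.
Step 5. [r7c3∈{6,9}] across row 7, 9 lands solely at r7c3, so r7c3=9.
Step 6. [r6c4∈{2,3,9}] across row 6, 9 lands solely at r6c4. So r6c4=9.
Step 7. [r5c3∈{3}] only 3 remains possible at r5c3. So r5c3=3.
Step 8. [r1c7∈{3,7}] in row 1, 3 fits only at r1c7. So r1c7=3.
Step 9. [r2c5∈{8}] r2c5 is down to just 8, so r2c5=8.
Step 10. [r7c1∈{6}] only 6 remains possible at r7c1. So r7c1=6.
Step 11. [r3c8∈{2,6}] 2 has one home in row 3: r3c8, so r3c8=2.
Step 12. [r8c5∈{2,7}] in row 8, 7 fits only at r8c5. So r8c5=7.
Step 13. [r1c1∈{7}] only 7 remains possible at r1c1. So r1c1=7.
Step 14. [r6c3∈{6}] nothing but 6 survives at r6c3. So r6c3=6.
Step 15. [r6c5∈{2}] nothing but 2 survives at r6c5 ⇒ r6c5=2.
Step 16. [r6c1∈{8}] nothing but 8 survives at r6c1. So r6c1=8.
Step 17. [r4c5∈{4}] r4c5 has the single candidate 4, so r4c5=4.
Step 18. [r8c2∈{3}] r8c2 has the single candidate 3. So r8c2=3.
Step 19. [r6c7∈{5}] only 5 remains possible at r6c7. So r6c7=5.
Step 20. [r5c1∈{4}] r5c1's peers cover all but 4. So r5c1=4.
Step 21. [r9c3∈{7}] r9c3 has the single candidate 7. So r9c3=7.
Step 22. [r2c8∈{6}] nothing but 6 survives at r2c8 ⇒ r2c8=6.
Step 23. [r3c2∈{6}] r3c2 is down to just 6 ⇒ r3c2=6.
Step 24. [r5c2∈{9}] r5c2 has the single candidate 9. So r5c2=9.
Step 25. [r7c8∈{8}] nothing but 8 survives at r7c8. So r7c8=8.
Step 26. [r9c7∈{4}] only 4 remains possible at r9c7 ⇒ r9c7=4.
Step 27. [r2c7∈{7}] only 7 remains possible at r2c7 ⇒ r2c7=7.
Step 28. [r8c9∈{9}] r8c9 has the single candidate 9, so r8c9=9.
Step 29. [r4c6∈{8}] r4c6 has the single candidate 8, so r4c6=8.
Step 30. [r6c9∈{3}] r6c9 is down to just 3 ⇒ r6c9=3.
Step 31. [r8c8∈{1}] r8c8's peers cover all but 1, so r8c8=1.
Step 32. [r5c4∈{1}] r5c4 has the single candidate 1. So r5c4=1.
Step 33. [r4c4∈{3}] r4c4's peers cover all but 3. So r4c4=3.
Step 34. [r8c4∈{2}] r8c4's peers cover all but 2. So r8c4=2.
Step 35. [r9c6∈{9}] r9c6's peers cover all but 9, so r9c6=9.

Answer: 7 8 1 6 9 2 3 5 4 / 9 5 2 4 8 3 7 6 1 / 3 6 4 7 1 5 9 2 8 / 2 7 5 3 4 8 1 9 6 / 4 9 3 1 5 6 8 7 2 / 8 1 6 9 2 7 5 4 3 / 6 4 9 5 3 1 2 8 7 / 5 3 8 2 7 4 6 1 9 / 1 2 7 8 6 9 4 3 5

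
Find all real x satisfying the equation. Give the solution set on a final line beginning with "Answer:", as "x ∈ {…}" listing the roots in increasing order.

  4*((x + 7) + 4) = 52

Step 1. [4*((x + 7) + 4) = 52] LHS = 4·(…); ÷4 both sides. So div: (x + 7) + 4 = 13.
Step 2. [(x + 7) + 4 = 13] the outer +4 inverts by subtracting 4 ⇒ sub: x + 7 = 9.
Step 3. [x + 7 = 9] +7 is outermost — subtract 7 both sides ⇒ sub: x = 2.

Answer: x ∈ {2}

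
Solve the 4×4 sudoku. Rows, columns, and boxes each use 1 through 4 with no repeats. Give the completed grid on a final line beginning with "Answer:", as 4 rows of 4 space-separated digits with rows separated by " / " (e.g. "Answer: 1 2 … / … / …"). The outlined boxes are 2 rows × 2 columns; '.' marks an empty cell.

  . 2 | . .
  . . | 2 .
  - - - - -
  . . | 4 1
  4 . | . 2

Step 1. [r2c2∈{1,3,4}] r2c2 is the only open cell in col 2 admitting 4. So r2c2=4.
Step 2. [r2c4∈{3}] r2c4 is down to just 3, so r2c4=3.
Step 3. [r3c2∈{3}] r3c2 has the single candidate 3 ⇒ r3c2=3.
Step 4. [r2c1∈{1}] only 1 remains possible at r2c1, so r2c1=1.
Step 5. [r4c2∈{1}] r4c2's peers cover all but 1. So r4c2=1.
Step 6. [r3c1∈{2}] r3c1 has the single candidate 2. So r3c1=2.
Step 7. [r1c3∈{1}] nothing but 1 survives at r1c3, so r1c3=1.
Step 8. [r4c3∈{3}] r4c3's peers cover all but 3, so r4c3=3.
Step 9. [r1c1∈{3}] r1c1's peers cover all but 3. So r1c1=3.
Step 10. [r1c4∈{4}] only 4 remains possible at r1c4, so r1c4=4.

Answer: 3 2 1 4 / 1 4 2 3 / 2 3 4 1 / 4 1 3 2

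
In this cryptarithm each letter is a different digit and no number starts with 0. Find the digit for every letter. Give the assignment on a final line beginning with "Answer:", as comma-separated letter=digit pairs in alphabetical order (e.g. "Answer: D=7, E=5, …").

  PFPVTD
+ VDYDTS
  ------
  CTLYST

Step 1. [col 1: D + S ≡ T (mod 10)] no forcing yet in column 1 (carry-in 0); D=5 is free and consistent — try it. So D=5.
Step 2. [col 1: D + S ≡ T (mod 10)] several values work for T in column 1 (D + S ≡ T (mod 10), carry-in 0); try T=4, so T=4.
Step 3. [col 1: D + S ≡ T (mod 10)] column 1: given D=5, T=4, carry-in 0, and digits 4,5 already taken and all letters distinct, D+S≡T (mod 10) forces S=9 ⇒ S=9.
Step 4. [col 3: V + D ≡ Y (mod 10)] column 3 (V + D ≡ Y (mod 10), carry-in 0) doesn't pin V yet; pick V=2 and continue. So V=2.
Step 5. [col 3: V + D ≡ Y (mod 10)] from column 3 (V=2, D=5, carry-in 0, digits 2,4,5,9 already taken and all letters distinct): Y must equal 7, so Y=7.
Step 6. [col 4: P + Y ≡ L (mod 10)] no forcing yet in column 4 (carry-in 0); L=0 is free and consistent — try it, so L=0.
Step 7. [col 4: P + Y ≡ L (mod 10)] in column 4 we have P+Y≡L with carry-in 0; given Y=7, L=0 and digits 0,2,4,5,7,9 already taken and all letters distinct, that pins P to 3, so P=3.
Step 8. [col 5: F + D ≡ T (mod 10)] column 5: given D=5, T=4, carry-in 1, and digits 0,2,3,4,5,7,9 already taken and all letters distinct, F+D≡T (mod 10) forces F=8. So F=8.
Step 9. [col 6: P + V ≡ C (mod 10)] from column 6 (P=3, V=2, carry-in 1, digits 0,2,3,4,5,7,8,9 already taken and all letters distinct): C must equal 6 ⇒ C=6.

Answer: C=6, D=5, F=8, L=0, P=3, S=9, T=4, V=2, Y=7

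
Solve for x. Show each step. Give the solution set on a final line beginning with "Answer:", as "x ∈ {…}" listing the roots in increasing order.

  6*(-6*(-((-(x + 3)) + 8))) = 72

Step 1. [6*(-6*(-((-(x + 3)) + 8))) = 72] 6·(inner) — divide through by 6 ⇒ div: -6*(-((-(x + 3)) + 8)) = 12.
Step 2. [-6*(-((-(x + 3)) + 8)) = 12] -6·(inner) — divide through by -6. So div: -((-(x + 3)) + 8) = -2.
Step 3. [-((-(x + 3)) + 8) = -2] leading − — multiply by −1, so neg: (-(x + 3)) + 8 = 2.
Step 4. [(-(x + 3)) + 8 = 2] the outer +8 inverts by subtracting 8 ⇒ sub: -(x + 3) = -6.
Step 5. [-(x + 3) = -6] flip signs both sides ⇒ neg: x + 3 = 6.
Step 6. [x + 3 = 6] +3 is outermost — subtract 3 both sides ⇒ sub: x = 3.

Answer: x ∈ {3}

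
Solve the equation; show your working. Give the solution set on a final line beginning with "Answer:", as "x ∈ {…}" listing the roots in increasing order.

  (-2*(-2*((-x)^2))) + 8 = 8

Step 1. [(-2*(-2*((-x)^2))) + 8 = 8] -2 divides every term; factor it out, so factor: (-2*((-x)^2)) - 4 = -4.
Step 2. [(-2*((-x)^2)) - 4 = -4] peel the -4: add 4 from each side, so sub: -2*((-x)^2) = 0.
Step 3. [-2*((-x)^2) = 0] LHS = -2·(…); ÷-2 both sides. So div: (-x)^2 = 0.
Step 4. [(-x)^2 = 0] LHS squared, RHS 0 ≥ 0: apply √ (±), so sqrt: -x = 0.
Step 5. [-x = 0] leading − — multiply by −1. So neg: x = 0.

Answer: x ∈ {0}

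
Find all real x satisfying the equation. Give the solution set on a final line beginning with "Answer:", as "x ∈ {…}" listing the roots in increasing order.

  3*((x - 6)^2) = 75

Step 1. [3*((x - 6)^2) = 75] leading coefficient 3: divide by 3. So div: (x - 6)^2 = 25.
Step 2. [(x - 6)^2 = 25] 25 ≥ 0, LHS is (·)² — take ±√, so sqrt: x - 6 = 5 or -5.
Step 3. [x - 6 = 5 or -5] 6 comes off first (add 6), so sub: x = 11 or 1.

Answer: x ∈ {1, 11}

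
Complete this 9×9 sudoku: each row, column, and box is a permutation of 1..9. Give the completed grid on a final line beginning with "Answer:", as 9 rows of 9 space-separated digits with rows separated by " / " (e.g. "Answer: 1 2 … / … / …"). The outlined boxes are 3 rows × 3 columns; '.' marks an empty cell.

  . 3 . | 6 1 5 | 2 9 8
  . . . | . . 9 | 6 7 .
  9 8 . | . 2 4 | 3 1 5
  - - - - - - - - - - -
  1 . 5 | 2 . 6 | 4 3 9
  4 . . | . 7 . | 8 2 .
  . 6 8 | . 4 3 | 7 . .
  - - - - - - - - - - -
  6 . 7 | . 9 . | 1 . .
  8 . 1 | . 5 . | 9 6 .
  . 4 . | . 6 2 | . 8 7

Step 1. [r7c8∈{4,5}] col 8 places 4 nowhere but r7c8 ⇒ r7c8=4.
Step 2. [r2c3∈{2,4}] in col 3, 2 fits only at r2c3 ⇒ r2c3=2.
Step 3. [r7c2∈{2,5}] in row 7, 5 fits only at r7c2. So r7c2=5.
Step 4. [r9c4∈{1,3}] 1 has one home in row 9: r9c4. So r9c4=1.
Step 5. [r2c5∈{3,8}] across col 5, 3 lands solely at r2c5. So r2c5=3.
Step 6. [r9c3∈{3,9}] in row 9, 9 fits only at r9c3, so r9c3=9.
Step 7. [r8c4∈{3,4,7}] row 8 places 4 nowhere but r8c4 ⇒ r8c4=4.
Step 8. [r7c9∈{2,3}] r7c9 is the only open cell in row 7 admitting 2, so r7c9=2.
Step 9. [r6c4∈{5,9}] in row 6, 9 fits only at r6c4 ⇒ r6c4=9.
Step 10. [r7c4∈{3,8}] across row 7, 3 lands solely at r7c4, so r7c4=3.
Step 11. [r5c6∈{1}] only 1 remains possible at r5c6, so r5c6=1.
Step 12. [r3c3∈{6}] only 6 remains possible at r3c3. So r3c3=6.
Step 13. [r5c2∈{9}] nothing but 9 survives at r5c2 ⇒ r5c2=9.
Step 14. [r3c4∈{7}] only 7 remains possible at r3c4, so r3c4=7.
Step 15. [r4c5∈{8}] r4c5's peers cover all but 8. So r4c5=8.
Step 16. [r9c1∈{3}] r9c1 is down to just 3. So r9c1=3.
Step 17. [r9c7∈{5}] r9c7 has the single candidate 5 ⇒ r9c7=5.
Step 18. [r8c6∈{7}] r8c6's peers cover all but 7 ⇒ r8c6=7.
Step 19. [r6c1∈{2}] r6c1 has the single candidate 2. So r6c1=2.
Step 20. [r2c2∈{1}] r2c2's peers cover all but 1. So r2c2=1.
Step 21. [r8c9∈{3}] r8c9 is down to just 3 ⇒ r8c9=3.
Step 22. [r5c9∈{6}] r5c9's peers cover all but 6, so r5c9=6.
Step 23. [r6c9∈{1}] r6c9's peers cover all but 1, so r6c9=1.
Step 24. [r7c6∈{8}] r7c6 has the single candidate 8 ⇒ r7c6=8.
Step 25. [r8c2∈{2}] r8c2 has the single candidate 2 ⇒ r8c2=2.
Step 26. [r4c2∈{7}] r4c2 has the single candidate 7, so r4c2=7.
Step 27. [r5c3∈{3}] nothing but 3 survives at r5c3 ⇒ r5c3=3.
Step 28. [r1c1∈{7}] r1c1 has the single candidate 7. So r1c1=7.
Step 29. [r2c4∈{8}] r2c4 is down to just 8. So r2c4=8.
Step 30. [r6c8∈{5}] r6c8 is down to just 5, so r6c8=5.
Step 31. [r1c3∈{4}] r1c3 is down to just 4 ⇒ r1c3=4.
Step 32. [r5c4∈{5}] r5c4 has the single candidate 5. So r5c4=5.
Step 33. [r2c9∈{4}] nothing but 4 survives at r2c9. So r2c9=4.
Step 34. [r2c1∈{5}] r2c1's peers cover all but 5. So r2c1=5.

Answer: 7 3 4 6 1 5 2 9 8 / 5 1 2 8 3 9 6 7 4 / 9 8 6 7 2 4 3 1 5 / 1 7 5 2 8 6 4 3 9 / 4 9 3 5 7 1 8 2 6 / 2 6 8 9 4 3 7 5 1 / 6 5 7 3 9 8 1 4 2 / 8 2 1 4 5 7 9 6 3 / 3 4 9 1 6 2 5 8 7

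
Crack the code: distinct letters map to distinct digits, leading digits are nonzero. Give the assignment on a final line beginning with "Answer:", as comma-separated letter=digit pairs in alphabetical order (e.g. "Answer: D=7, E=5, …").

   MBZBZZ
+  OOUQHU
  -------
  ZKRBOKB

Step 1. [col 1: Z + U ≡ B (mod 10)] several values work for Z in column 1 (Z + U ≡ B (mod 10), carry-in 0); try Z=1 ⇒ Z=1.
Step 2. [col 1: Z + U ≡ B (mod 10)] column 1 (Z + U ≡ B (mod 10), carry-in 0) doesn't pin B yet; pick B=3 and continue, so B=3.
Step 3. [col 1: Z + U ≡ B (mod 10)] from column 1 (Z=1, B=3, carry-in 0, digits 1,3 already taken and all letters distinct): U must equal 2. So U=2.
Step 4. [col 2: Z + H ≡ K (mod 10)] column 2 (Z + H ≡ K (mod 10), carry-in 0) doesn't pin H yet; pick H=5 and continue ⇒ H=5.
Step 5. [col 2: Z + H ≡ K (mod 10)] column 2: given Z=1, H=5, carry-in 0, and digits 1,2,3,5 already taken and all letters distinct, Z+H≡K (mod 10) forces K=6, so K=6.
Step 6. [col 3: B + Q ≡ O (mod 10)] several values work for Q in column 3 (B + Q ≡ O (mod 10), carry-in 0); try Q=4. So Q=4.
Step 7. [col 3: B + Q ≡ O (mod 10)] column 3: given B=3, Q=4, carry-in 0, and digits 1,2,3,4,5,6 already taken and all letters distinct, B+Q≡O (mod 10) forces O=7. So O=7.
Step 8. [col 5: B + O ≡ R (mod 10)] column 5: given B=3, O=7, carry-in 0, and digits 1,2,3,4,5,6,7 already taken and all letters distinct, B+O≡R (mod 10) forces R=0 ⇒ R=0.
Step 9. [col 6: M + O ≡ K (mod 10)] column 6 reads M+O+carry(1)=K with O=7, K=6; with digits 0,1,2,3,4,5,6,7 already taken and all letters distinct, the only value for M is 8, so M=8.

Answer: B=3, H=5, K=6, M=8, O=7, Q=4, R=0, U=2, Z=1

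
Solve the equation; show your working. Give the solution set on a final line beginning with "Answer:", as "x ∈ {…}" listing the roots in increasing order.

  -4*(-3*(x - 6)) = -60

Step 1. [-4*(-3*(x - 6)) = -60] -4 out front; divide by -4, so div: -3*(x - 6) = 15.
Step 2. [-3*(x - 6) = 15] leading coefficient -3: divide by -3 ⇒ div: x - 6 = -5.
Step 3. [x - 6 = -5] peel the -6: add 6 from each side, so sub: x = 1.

Answer: x ∈ {1}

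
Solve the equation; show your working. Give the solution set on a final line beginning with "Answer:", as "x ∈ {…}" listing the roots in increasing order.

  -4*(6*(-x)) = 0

Step 1. [-4*(6*(-x)) = 0] -4·(inner) — divide through by -4. So div: 6*(-x) = 0.
Step 2. [6*(-x) = 0] 6 out front; divide by 6, so div: -x = 0.
Step 3. [-x = 0] leading − — multiply by −1. So neg: x = 0.

Answer: x ∈ {0}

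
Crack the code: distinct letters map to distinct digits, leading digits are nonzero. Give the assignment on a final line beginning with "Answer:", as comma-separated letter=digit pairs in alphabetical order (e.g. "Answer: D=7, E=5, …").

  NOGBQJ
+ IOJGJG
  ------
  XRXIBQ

Step 1. [col 1: J + G ≡ Q (mod 10)] column 1 (J + G ≡ Q (mod 10), carry-in 0) doesn't pin Q yet; pick Q=5 and continue ⇒ Q=5.
Step 2. [col 1: J + G ≡ Q (mod 10)] no forcing yet in column 1 (carry-in 0); G=8 is free and consistent — try it, so G=8.
Step 3. [col 1: J + G ≡ Q (mod 10)] in column 1 we have J+G≡Q with carry-in 0; given G=8, Q=5 and digits 5,8 already taken and all letters distinct, that pins J to 7. So J=7.
Step 4. [col 2: Q + J ≡ B (mod 10)] column 2: given Q=5, J=7, carry-in 1, and digits 5,7,8 already taken and all letters distinct, Q+J≡B (mod 10) forces B=3 ⇒ B=3.
Step 5. [col 3: B + G ≡ I (mod 10)] column 3 reads B+G+carry(1)=I with B=3, G=8; with digits 3,5,7,8 already taken and all letters distinct, the only value for I is 2 ⇒ I=2.
Step 6. [col 4: G + J ≡ X (mod 10)] column 4 reads G+J+carry(1)=X with G=8, J=7; with digits 2,3,5,7,8 already taken and all letters distinct, the only value for X is 6, so X=6.
Step 7. [col 5: O + O ≡ R (mod 10)] several values work for O in column 5 (O + O ≡ R (mod 10), carry-in 1); try O=0. So O=0.
Step 8. [col 5: O + O ≡ R (mod 10)] from column 5 (O=0, carry-in 1, digits 0,2,3,5,6,7,8 already taken and all letters distinct): R must equal 1. So R=1.
Step 9. [col 6: N + I ≡ X (mod 10)] from column 6 (I=2, X=6, carry-in 0, digits 0,1,2,3,5,6,7,8 already taken and all letters distinct): N must equal 4 ⇒ N=4.

Answer: B=3, G=8, I=2, J=7, N=4, O=0, Q=5, R=1, X=6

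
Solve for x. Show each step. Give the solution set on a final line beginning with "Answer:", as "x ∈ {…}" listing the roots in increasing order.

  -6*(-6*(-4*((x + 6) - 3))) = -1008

Step 1. [-6*(-6*(-4*((x + 6) - 3))) = -1008] divide by the outer -6, so div: -6*(-4*((x + 6) - 3)) = 168.
Step 2. [-6*(-4*((x + 6) - 3)) = 168] LHS = -6·(…); ÷-6 both sides, so div: -4*((x + 6) - 3) = -28.
Step 3. [-4*((x + 6) - 3) = -28] leading coefficient -4: divide by -4 ⇒ div: (x + 6) - 3 = 7.
Step 4. [(x + 6) - 3 = 7] 3 comes off first (add 3). So sub: x + 6 = 10.
Step 5. [x + 6 = 10] 6 comes off first (subtract 6), so sub: x = 4.

Answer: x ∈ {4}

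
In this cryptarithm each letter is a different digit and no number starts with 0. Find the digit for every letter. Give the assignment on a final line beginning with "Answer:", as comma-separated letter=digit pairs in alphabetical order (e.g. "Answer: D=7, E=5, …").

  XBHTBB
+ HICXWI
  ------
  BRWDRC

Step 1. [col 1: B + I ≡ C (mod 10)] no forcing yet in column 1 (carry-in 0); I=1 is free and consistent — try it ⇒ I=1.
Step 2. [col 1: B + I ≡ C (mod 10)] several values work for C in column 1 (B + I ≡ C (mod 10), carry-in 0); try C=8, so C=8.
Step 3. [col 1: B + I ≡ C (mod 10)] in column 1 we have B+I≡C with carry-in 0; given I=1, C=8 and digits 1,8 already taken and all letters distinct, that pins B to 7 ⇒ B=7.
Step 4. [col 2: B + W ≡ R (mod 10)] no forcing yet in column 2 (carry-in 0); R=9 is free and consistent — try it, so R=9.
Step 5. [col 2: B + W ≡ R (mod 10)] column 2 reads B+W+carry(0)=R with B=7, R=9; with digits 1,7,8,9 already taken and all letters distinct, the only value for W is 2. So W=2.
Step 6. [col 3: T + X ≡ D (mod 10)] in column 3 we have T+X≡D with carry-in 0; given nothing yet and digits 1,2,7,8,9 already taken and all letters distinct, that pins D to 0. So D=0.
Step 7. [col 3: T + X ≡ D (mod 10)] X=4 is one option consistent with column 3 (T + X ≡ D (mod 10), carry-in 0) — take it, so X=4.
Step 8. [col 3: T + X ≡ D (mod 10)] from column 3 (X=4, D=0, carry-in 0, digits 0,1,2,4,7,8,9 already taken and all letters distinct): T must equal 6. So T=6.
Step 9. [col 4: H + C ≡ W (mod 10)] from column 4 (C=8, W=2, carry-in 1, digits 0,1,2,4,6,7,8,9 already taken and all letters distinct): H must equal 3 ⇒ H=3.

Answer: B=7, C=8, D=0, H=3, I=1, R=9, T=6, W=2, X=4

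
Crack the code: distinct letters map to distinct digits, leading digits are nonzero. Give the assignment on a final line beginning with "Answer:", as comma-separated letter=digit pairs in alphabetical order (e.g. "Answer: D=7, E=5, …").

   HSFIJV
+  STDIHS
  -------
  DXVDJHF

Step 1. [col 1: V + S ≡ F (mod 10)] column 1 (V + S ≡ F (mod 10), carry-in 0) doesn't pin F yet; pick F=9 and continue ⇒ F=9.
Step 2. [col 1: V + S ≡ F (mod 10)] column 1 (V + S ≡ F (mod 10), carry-in 0) doesn't pin V yet; pick V=2 and continue, so V=2.
Step 3. [col 1: V + S ≡ F (mod 10)] column 1: given V=2, F=9, carry-in 0, and digits 2,9 already taken and all letters distinct, V+S≡F (mod 10) forces S=7. So S=7.
Step 4. [col 2: J + H ≡ H (mod 10)] in column 2 we have J+H≡H with carry-in 0; given nothing yet and digits 2,7,9 already taken and all letters distinct, that pins J to 0. So J=0.
Step 5. [col 2: J + H ≡ H (mod 10)] several values work for H in column 2 (J + H ≡ H (mod 10), carry-in 0); try H=8. So H=8.
Step 6. [col 3: I + I ≡ J (mod 10)] in column 3 we have I+I≡J with carry-in 0; given J=0 and digits 0,2,7,8,9 already taken and all letters distinct, that pins I to 5 ⇒ I=5.
Step 7. [col 4: F + D ≡ D (mod 10)] D=1 is one option consistent with column 4 (F + D ≡ D (mod 10), carry-in 1) — take it, so D=1.
Step 8. [col 5: S + T ≡ V (mod 10)] column 5: given S=7, V=2, carry-in 1, and digits 0,1,2,5,7,8,9 already taken and all letters distinct, S+T≡V (mod 10) forces T=4 ⇒ T=4.
Step 9. [col 6: H + S ≡ X (mod 10)] in column 6 we have H+S≡X with carry-in 1; given H=8, S=7 and digits 0,1,2,4,5,7,8,9 already taken and all letters distinct, that pins X to 6 ⇒ X=6.

Answer: D=1, F=9, H=8, I=5, J=0, S=7, T=4, V=2, X=6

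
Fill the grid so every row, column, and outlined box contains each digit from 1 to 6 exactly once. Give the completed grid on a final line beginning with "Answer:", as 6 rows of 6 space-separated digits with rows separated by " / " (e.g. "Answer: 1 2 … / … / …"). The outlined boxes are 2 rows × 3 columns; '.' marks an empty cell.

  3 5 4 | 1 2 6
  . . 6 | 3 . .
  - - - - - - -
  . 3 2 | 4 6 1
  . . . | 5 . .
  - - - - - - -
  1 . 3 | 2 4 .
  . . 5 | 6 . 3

Step 1. [r2c2∈{1,2}] r2c2 is the only open cell in row 2 admitting 1, so r2c2=1.
Step 2. [r4c1∈{4,6}] col 1 places 6 nowhere but r4c1 ⇒ r4c1=6.
Step 3. [r6c2∈{2,4}] r6c2 is the only open cell in col 2 admitting 2. So r6c2=2.
Step 4. [r5c6∈{5}] r5c6's peers cover all but 5. So r5c6=5.
Step 5. [r4c6∈{2}] r4c6's peers cover all but 2. So r4c6=2.
Step 6. [r2c1∈{2}] r2c1 has the single candidate 2, so r2c1=2.
Step 7. [r6c1∈{4}] r6c1 has the single candidate 4, so r6c1=4.
Step 8. [r2c5∈{5}] r2c5 is down to just 5. So r2c5=5.
Step 9. [r4c5∈{3}] only 3 remains possible at r4c5. So r4c5=3.
Step 10. [r5c2∈{6}] nothing but 6 survives at r5c2, so r5c2=6.
Step 11. [r3c1∈{5}] r3c1 is down to just 5, so r3c1=5.
Step 12. [r4c3∈{1}] r4c3's peers cover all but 1 ⇒ r4c3=1.
Step 13. [r2c6∈{4}] only 4 remains possible at r2c6. So r2c6=4.
Step 14. [r6c5∈{1}] only 1 remains possible at r6c5, so r6c5=1.
Step 15. [r4c2∈{4}] only 4 remains possible at r4c2 ⇒ r4c2=4.

Answer: 3 5 4 1 2 6 / 2 1 6 3 5 4 / 5 3 2 4 6 1 / 6 4 1 5 3 2 / 1 6 3 2 4 5 / 4 2 5 6 1 3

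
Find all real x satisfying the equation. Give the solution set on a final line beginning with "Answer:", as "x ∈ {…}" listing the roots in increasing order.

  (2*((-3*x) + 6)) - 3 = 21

Step 1. [(2*((-3*x) + 6)) - 3 = 21] peel the -3: add 3 from each side ⇒ sub: 2*((-3*x) + 6) = 24.
Step 2. [2*((-3*x) + 6) = 24] 2·(inner) — divide through by 2, so div: (-3*x) + 6 = 12.
Step 3. [(-3*x) + 6 = 12] peel the +6: subtract 6 from each side. So sub: -3*x = 6.
Step 4. [-3*x = 6] divide by the outer -3. So div: x = -2.

Answer: x ∈ {-2}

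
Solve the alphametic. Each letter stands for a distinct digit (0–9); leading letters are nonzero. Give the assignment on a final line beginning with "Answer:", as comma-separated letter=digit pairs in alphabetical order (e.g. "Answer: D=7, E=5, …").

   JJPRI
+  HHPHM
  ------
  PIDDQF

Step 1. [col 1: I + M ≡ F (mod 10)] several values work for I in column 1 (I + M ≡ F (mod 10), carry-in 0); try I=4. So I=4.
Step 2. [col 1: I + M ≡ F (mod 10)] column 1 (I + M ≡ F (mod 10), carry-in 0) doesn't pin F yet; pick F=6 and continue ⇒ F=6.
Step 3. [col 1: I + M ≡ F (mod 10)] in column 1 we have I+M≡F with carry-in 0; given I=4, F=6 and digits 4,6 already taken and all letters distinct, that pins M to 2, so M=2.
Step 4. [P] P is the leading digit of a 6-digit sum of two 5-digit numbers; the final carry is exactly 1, so P=1.
Step 5. [col 2: R + H ≡ Q (mod 10)] several values work for Q in column 2 (R + H ≡ Q (mod 10), carry-in 0); try Q=7. So Q=7.
Step 6. [col 2: R + H ≡ Q (mod 10)] no forcing yet in column 2 (carry-in 0); H=8 is free and consistent — try it, so H=8.
Step 7. [col 2: R + H ≡ Q (mod 10)] column 2: given H=8, Q=7, carry-in 0, and digits 1,2,4,6,7,8 already taken and all letters distinct, R+H≡Q (mod 10) forces R=9 ⇒ R=9.
Step 8. [col 3: P + P ≡ D (mod 10)] column 3: given P=1, carry-in 1, and digits 1,2,4,6,7,8,9 already taken and all letters distinct, P+P≡D (mod 10) forces D=3 ⇒ D=3.
Step 9. [col 4: J + H ≡ D (mod 10)] column 4 reads J+H+carry(0)=D with H=8, D=3; with digits 1,2,3,4,6,7,8,9 already taken and all letters distinct, the only value for J is 5. So J=5.

Answer: D=3, F=6, H=8, I=4, J=5, M=2, P=1, Q=7, R=9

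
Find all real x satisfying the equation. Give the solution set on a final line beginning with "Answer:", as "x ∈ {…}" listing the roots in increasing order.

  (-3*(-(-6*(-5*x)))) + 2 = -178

Step 1. [(-3*(-(-6*(-5*x)))) + 2 = -178] peel the +2: subtract 2 from each side. So sub: -3*(-(-6*(-5*x))) = -180.
Step 2. [-3*(-(-6*(-5*x))) = -180] divide by the outer -3, so div: -(-6*(-5*x)) = 60.
Step 3. [-(-6*(-5*x)) = 60] LHS negated; negate both sides ⇒ neg: -6*(-5*x) = -60.
Step 4. [-6*(-5*x) = -60] divide by the outer -6, so div: -5*x = 10.
Step 5. [-5*x = 10] -5 out front; divide by -5, so div: x = -2.

Answer: x ∈ {-2}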